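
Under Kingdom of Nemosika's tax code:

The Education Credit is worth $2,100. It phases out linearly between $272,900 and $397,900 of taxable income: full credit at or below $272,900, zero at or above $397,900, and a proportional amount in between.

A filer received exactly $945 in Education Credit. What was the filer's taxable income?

$945 is 945/2,100 of the full $2,100, so 1,155/2,100 of the $125,000 range has been used: income = $272,900 + $125,000 × 1,155/2,100 = $341,650.

$341,650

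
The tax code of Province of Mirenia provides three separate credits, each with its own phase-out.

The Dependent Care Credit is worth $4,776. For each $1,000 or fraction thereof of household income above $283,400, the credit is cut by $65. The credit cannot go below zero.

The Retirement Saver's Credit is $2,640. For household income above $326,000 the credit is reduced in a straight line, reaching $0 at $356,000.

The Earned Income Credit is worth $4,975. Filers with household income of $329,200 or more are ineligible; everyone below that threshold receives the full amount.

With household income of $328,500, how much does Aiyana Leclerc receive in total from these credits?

$9,181

Dependent Care Credit: income exceeds $283,400 by $45,100, which is 46 full-or-partial $1,000 increments; reduction = 46 × $65 = $2,990, leaving $1,786.
Retirement Saver's Credit: $328,500 is $2,500 into a $30,000 phase-out range, leaving 27,500/30,000 of the credit: $2,640 × 27,500/30,000 = $2,420.
Earned Income Credit: $328,500 is below the $329,200 cutoff, so the full $4,975 applies.
Total: $1,786 + $2,420 + $4,975 = $9,181.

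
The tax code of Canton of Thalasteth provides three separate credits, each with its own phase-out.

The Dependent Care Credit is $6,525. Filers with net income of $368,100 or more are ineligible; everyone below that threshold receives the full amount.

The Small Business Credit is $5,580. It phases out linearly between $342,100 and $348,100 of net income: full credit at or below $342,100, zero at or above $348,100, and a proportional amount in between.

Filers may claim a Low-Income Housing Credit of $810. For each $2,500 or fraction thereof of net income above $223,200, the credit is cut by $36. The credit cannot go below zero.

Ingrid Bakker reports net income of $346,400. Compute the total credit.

Dependent Care Credit: $346,400 is below the $368,100 cutoff, so the full $6,525 applies.
Small Business Credit: $346,400 is $4,300 into a $6,000 phase-out range, leaving 1,700/6,000 of the credit: $5,580 × 1,700/6,000 = $1,581.
Low-Income Housing Credit: income exceeds $223,200 by $123,200 → 50 increments × $36 = $1,800 ≥ base, so the credit is $0.
Total: $6,525 + $1,581 + $0 = $8,106.

$8,106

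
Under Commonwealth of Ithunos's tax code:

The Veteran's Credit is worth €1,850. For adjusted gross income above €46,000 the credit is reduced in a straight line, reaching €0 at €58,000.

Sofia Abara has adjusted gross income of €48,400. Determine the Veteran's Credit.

Veteran's Credit: €48,400 is €2,400 into a €12,000 phase-out range, leaving 9,600/12,000 of the credit: €1,850 × 9,600/12,000 = €1,480.

€1,480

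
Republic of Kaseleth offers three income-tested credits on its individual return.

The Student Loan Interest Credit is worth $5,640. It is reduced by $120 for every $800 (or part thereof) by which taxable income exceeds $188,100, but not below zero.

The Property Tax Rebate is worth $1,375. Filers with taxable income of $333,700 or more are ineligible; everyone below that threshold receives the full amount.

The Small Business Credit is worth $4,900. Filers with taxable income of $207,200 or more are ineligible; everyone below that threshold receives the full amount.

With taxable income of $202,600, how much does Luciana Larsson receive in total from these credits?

$9,635

Student Loan Interest Credit: income exceeds $188,100 by $14,500, which is 19 full-or-partial $800 increments; reduction = 19 × $120 = $2,280, leaving $3,360.
Property Tax Rebate: $202,600 is below the $333,700 cutoff, so the full $1,375 applies.
Small Business Credit: $202,600 is below the $207,200 cutoff, so the full $4,900 applies.
Total: $3,360 + $1,375 + $4,900 = $9,635.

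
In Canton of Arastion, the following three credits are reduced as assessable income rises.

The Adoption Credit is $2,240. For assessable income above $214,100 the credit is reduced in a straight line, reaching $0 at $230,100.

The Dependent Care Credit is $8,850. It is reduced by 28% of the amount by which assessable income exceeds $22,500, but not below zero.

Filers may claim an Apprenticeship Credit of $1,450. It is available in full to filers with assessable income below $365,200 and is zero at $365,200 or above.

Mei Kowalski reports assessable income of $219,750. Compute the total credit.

$2,899

Adoption Credit: $219,750 is $5,650 into a $16,000 phase-out range, leaving 10,350/16,000 of the credit: $2,240 × 10,350/16,000 = $1,449.
Dependent Care Credit: 28% of the $197,250 excess over $22,500 is $55,230 ≥ base, so the credit is $0.
Apprenticeship Credit: $219,750 is below the $365,200 cutoff, so the full $1,450 applies.
Total: $1,449 + $0 + $1,450 = $2,899.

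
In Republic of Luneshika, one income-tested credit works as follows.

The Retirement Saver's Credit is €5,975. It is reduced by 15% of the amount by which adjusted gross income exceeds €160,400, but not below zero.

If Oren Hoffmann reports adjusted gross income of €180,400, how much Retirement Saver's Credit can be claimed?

€2,975

Retirement Saver's Credit: 15% of the €20,000 excess over €160,400 is €3,000; credit = €5,975 − €3,000 = €2,975.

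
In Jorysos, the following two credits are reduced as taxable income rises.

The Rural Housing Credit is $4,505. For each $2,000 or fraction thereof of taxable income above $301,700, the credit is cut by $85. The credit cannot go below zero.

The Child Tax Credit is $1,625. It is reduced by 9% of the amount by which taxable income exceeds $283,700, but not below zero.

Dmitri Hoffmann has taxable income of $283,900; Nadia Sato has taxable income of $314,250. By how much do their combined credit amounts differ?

$2,202

Dmitri ($283,900): Rural Housing Credit: $283,900 is at or below the $301,700 threshold, so the full $4,505 applies. Child Tax Credit: 9% of the $200 excess over $283,700 is $18; credit = $1,625 − $18 = $1,607. total $4,505 + $1,607 = $6,112
Nadia ($314,250): Rural Housing Credit: income exceeds $301,700 by $12,550, which is 7 full-or-partial $2,000 increments; reduction = 7 × $85 = $595, leaving $3,910. Child Tax Credit: 9% of the $30,550 excess over $283,700 is $2,749.50 ≥ base, so the credit is $0. total $3,910 + $0 = $3,910
Difference: |$6,112 − $3,910| = $2,202.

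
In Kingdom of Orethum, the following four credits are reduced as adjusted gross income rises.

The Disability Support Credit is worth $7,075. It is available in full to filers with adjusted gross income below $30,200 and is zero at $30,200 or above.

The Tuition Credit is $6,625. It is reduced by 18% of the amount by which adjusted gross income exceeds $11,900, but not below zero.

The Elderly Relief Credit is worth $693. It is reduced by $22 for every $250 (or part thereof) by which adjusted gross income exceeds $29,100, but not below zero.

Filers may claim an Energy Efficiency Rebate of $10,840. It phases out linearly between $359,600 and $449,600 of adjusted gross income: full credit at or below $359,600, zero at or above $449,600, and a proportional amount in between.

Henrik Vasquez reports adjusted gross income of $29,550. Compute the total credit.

Disability Support Credit: $29,550 is below the $30,200 cutoff, so the full $7,075 applies.
Tuition Credit: 18% of the $17,650 excess over $11,900 is $3,177; credit = $6,625 − $3,177 = $3,448.
Elderly Relief Credit: income exceeds $29,100 by $450, which is 2 full-or-partial $250 increments; reduction = 2 × $22 = $44, leaving $649.
Energy Efficiency Rebate: $29,550 is at or below the $359,600 threshold, so the full $10,840 applies.
Total: $7,075 + $3,448 + $649 + $10,840 = $22,012.

$22,012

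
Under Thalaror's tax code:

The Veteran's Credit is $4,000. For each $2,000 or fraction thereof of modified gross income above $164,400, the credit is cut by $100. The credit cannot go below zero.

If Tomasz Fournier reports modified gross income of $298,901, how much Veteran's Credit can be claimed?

Veteran's Credit: income exceeds $164,400 by $134,501 → 68 increments × $100 = $6,800 ≥ base, so the credit is $0.

$0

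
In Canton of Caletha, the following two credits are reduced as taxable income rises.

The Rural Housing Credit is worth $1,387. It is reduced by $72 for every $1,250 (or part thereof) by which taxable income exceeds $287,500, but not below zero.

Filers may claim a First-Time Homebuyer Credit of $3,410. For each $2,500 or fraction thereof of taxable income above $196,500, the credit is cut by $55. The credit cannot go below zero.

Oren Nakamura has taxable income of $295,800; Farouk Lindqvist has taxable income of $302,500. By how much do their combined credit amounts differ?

$525

Oren ($295,800): Rural Housing Credit: income exceeds $287,500 by $8,300, which is 7 full-or-partial $1,250 increments; reduction = 7 × $72 = $504, leaving $883. First-Time Homebuyer Credit: income exceeds $196,500 by $99,300, which is 40 full-or-partial $2,500 increments; reduction = 40 × $55 = $2,200, leaving $1,210. total $883 + $1,210 = $2,093
Farouk ($302,500): Rural Housing Credit: income exceeds $287,500 by $15,000, which is 12 full-or-partial $1,250 increments; reduction = 12 × $72 = $864, leaving $523. First-Time Homebuyer Credit: income exceeds $196,500 by $106,000, which is 43 full-or-partial $2,500 increments; reduction = 43 × $55 = $2,365, leaving $1,045. total $523 + $1,045 = $1,568
Difference: |$2,093 − $1,568| = $525.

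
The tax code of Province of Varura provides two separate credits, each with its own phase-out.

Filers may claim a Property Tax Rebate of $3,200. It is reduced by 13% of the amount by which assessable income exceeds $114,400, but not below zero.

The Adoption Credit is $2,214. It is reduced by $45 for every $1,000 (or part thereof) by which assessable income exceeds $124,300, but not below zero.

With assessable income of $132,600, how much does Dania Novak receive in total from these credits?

$2,643

Property Tax Rebate: 13% of the $18,200 excess over $114,400 is $2,366; credit = $3,200 − $2,366 = $834.
Adoption Credit: income exceeds $124,300 by $8,300, which is 9 full-or-partial $1,000 increments; reduction = 9 × $45 = $405, leaving $1,809.
Total: $834 + $1,809 = $2,643.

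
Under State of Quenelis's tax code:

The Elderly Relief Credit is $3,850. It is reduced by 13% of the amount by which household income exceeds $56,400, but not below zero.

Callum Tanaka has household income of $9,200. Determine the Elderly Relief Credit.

$3,850

Elderly Relief Credit: $9,200 is at or below the $56,400 threshold, so the full $3,850 applies.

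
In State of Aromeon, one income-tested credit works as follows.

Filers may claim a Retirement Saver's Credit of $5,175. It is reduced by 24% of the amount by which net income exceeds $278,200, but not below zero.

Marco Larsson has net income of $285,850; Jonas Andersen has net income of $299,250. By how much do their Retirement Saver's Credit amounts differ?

Marco ($285,850): Retirement Saver's Credit: 24% of the $7,650 excess over $278,200 is $1,836; credit = $5,175 − $1,836 = $3,339.
Jonas ($299,250): Retirement Saver's Credit: 24% of the $21,050 excess over $278,200 is $5,052; credit = $5,175 − $5,052 = $123.
Difference: |$3,339 − $123| = $3,216.

$3,216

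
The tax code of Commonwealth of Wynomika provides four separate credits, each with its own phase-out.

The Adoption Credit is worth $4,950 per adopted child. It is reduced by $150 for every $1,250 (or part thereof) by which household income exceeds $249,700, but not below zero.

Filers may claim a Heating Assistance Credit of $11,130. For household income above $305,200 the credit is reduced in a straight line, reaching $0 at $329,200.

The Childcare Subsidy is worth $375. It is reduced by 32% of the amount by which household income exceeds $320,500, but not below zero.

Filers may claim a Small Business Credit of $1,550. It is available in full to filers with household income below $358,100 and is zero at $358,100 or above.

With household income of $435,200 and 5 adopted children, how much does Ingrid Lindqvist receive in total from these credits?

Adoption Credit: base = 5 × $4,950 = $24,750. income exceeds $249,700 by $185,500, which is 149 full-or-partial $1,250 increments; reduction = 149 × $150 = $22,350, leaving $2,400.
Heating Assistance Credit: $435,200 is at or above $329,200, so the credit is $0.
Childcare Subsidy: 32% of the $114,700 excess over $320,500 is $36,704 ≥ base, so the credit is $0.
Small Business Credit: $435,200 meets or exceeds the $358,100 cutoff, so the credit is $0.
Total: $2,400 + $0 + $0 + $0 = $2,400.

$2,400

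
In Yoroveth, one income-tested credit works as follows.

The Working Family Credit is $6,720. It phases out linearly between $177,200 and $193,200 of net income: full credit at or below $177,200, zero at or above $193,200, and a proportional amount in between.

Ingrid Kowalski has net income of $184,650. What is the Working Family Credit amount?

Working Family Credit: $184,650 is $7,450 into a $16,000 phase-out range, leaving 8,550/16,000 of the credit: $6,720 × 8,550/16,000 = $3,591.

$3,591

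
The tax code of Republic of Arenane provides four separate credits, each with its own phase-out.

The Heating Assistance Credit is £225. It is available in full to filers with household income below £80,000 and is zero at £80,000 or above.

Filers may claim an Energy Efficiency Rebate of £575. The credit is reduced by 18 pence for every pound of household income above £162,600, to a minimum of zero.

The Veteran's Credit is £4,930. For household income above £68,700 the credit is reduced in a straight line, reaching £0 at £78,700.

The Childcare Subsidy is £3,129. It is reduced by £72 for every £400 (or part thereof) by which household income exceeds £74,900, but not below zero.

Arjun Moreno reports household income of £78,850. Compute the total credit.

Heating Assistance Credit: £78,850 is below the £80,000 cutoff, so the full £225 applies.
Energy Efficiency Rebate: £78,850 is at or below the £162,600 threshold, so the full £575 applies.
Veteran's Credit: £78,850 is at or above £78,700, so the credit is £0.
Childcare Subsidy: income exceeds £74,900 by £3,950, which is 10 full-or-partial £400 increments; reduction = 10 × £72 = £720, leaving £2,409.
Total: £225 + £575 + £0 + £2,409 = £3,209.

£3,209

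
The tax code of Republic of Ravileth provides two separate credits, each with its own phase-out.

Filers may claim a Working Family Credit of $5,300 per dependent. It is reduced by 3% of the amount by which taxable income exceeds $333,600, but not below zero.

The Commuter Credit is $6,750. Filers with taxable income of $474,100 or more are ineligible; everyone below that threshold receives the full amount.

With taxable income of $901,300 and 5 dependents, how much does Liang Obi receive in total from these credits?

$9,469

Working Family Credit: base = 5 × $5,300 = $26,500. 3% of the $567,700 excess over $333,600 is $17,031; credit = $26,500 − $17,031 = $9,469.
Commuter Credit: $901,300 meets or exceeds the $474,100 cutoff, so the credit is $0.
Total: $9,469 + $0 = $9,469.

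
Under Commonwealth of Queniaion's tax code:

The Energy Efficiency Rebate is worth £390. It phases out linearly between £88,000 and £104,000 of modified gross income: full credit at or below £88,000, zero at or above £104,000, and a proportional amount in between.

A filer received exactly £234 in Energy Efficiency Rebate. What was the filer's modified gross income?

£94,400

£234 is 234/390 of the full £390, so 156/390 of the £16,000 range has been used: income = £88,000 + £16,000 × 156/390 = £94,400.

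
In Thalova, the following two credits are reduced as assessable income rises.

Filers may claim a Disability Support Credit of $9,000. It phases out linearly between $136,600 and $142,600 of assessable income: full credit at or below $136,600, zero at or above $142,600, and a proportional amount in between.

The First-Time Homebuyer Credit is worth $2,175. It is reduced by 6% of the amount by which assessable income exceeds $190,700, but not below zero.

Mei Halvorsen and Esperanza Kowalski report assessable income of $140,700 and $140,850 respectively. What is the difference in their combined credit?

Mei ($140,700): Disability Support Credit: $140,700 is $4,100 into a $6,000 phase-out range, leaving 1,900/6,000 of the credit: $9,000 × 1,900/6,000 = $2,850. First-Time Homebuyer Credit: $140,700 is at or below the $190,700 threshold, so the full $2,175 applies. total $2,850 + $2,175 = $5,025
Esperanza ($140,850): Disability Support Credit: $140,850 is $4,250 into a $6,000 phase-out range, leaving 1,750/6,000 of the credit: $9,000 × 1,750/6,000 = $2,625. First-Time Homebuyer Credit: $140,850 is at or below the $190,700 threshold, so the full $2,175 applies. total $2,625 + $2,175 = $4,800
Difference: |$5,025 − $4,800| = $225.

$225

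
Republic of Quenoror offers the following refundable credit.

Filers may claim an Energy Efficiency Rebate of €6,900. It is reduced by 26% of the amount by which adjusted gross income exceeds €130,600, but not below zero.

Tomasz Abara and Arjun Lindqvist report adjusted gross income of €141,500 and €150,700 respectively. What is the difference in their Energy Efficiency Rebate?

Tomasz (€141,500): Energy Efficiency Rebate: 26% of the €10,900 excess over €130,600 is €2,834; credit = €6,900 − €2,834 = €4,066.
Arjun (€150,700): Energy Efficiency Rebate: 26% of the €20,100 excess over €130,600 is €5,226; credit = €6,900 − €5,226 = €1,674.
Difference: |€4,066 − €1,674| = €2,392.

€2,392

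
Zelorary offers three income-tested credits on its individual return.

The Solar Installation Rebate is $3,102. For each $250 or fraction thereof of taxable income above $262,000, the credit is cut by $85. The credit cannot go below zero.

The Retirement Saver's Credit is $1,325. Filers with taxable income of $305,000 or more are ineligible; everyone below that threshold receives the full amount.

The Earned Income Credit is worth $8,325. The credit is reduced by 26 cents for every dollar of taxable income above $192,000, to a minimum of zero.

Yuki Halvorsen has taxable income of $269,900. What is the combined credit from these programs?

Solar Installation Rebate: income exceeds $262,000 by $7,900, which is 32 full-or-partial $250 increments; reduction = 32 × $85 = $2,720, leaving $382.
Retirement Saver's Credit: $269,900 is below the $305,000 cutoff, so the full $1,325 applies.
Earned Income Credit: 26% of the $77,900 excess over $192,000 is $20,254 ≥ base, so the credit is $0.
Total: $382 + $1,325 + $0 = $1,707.

$1,707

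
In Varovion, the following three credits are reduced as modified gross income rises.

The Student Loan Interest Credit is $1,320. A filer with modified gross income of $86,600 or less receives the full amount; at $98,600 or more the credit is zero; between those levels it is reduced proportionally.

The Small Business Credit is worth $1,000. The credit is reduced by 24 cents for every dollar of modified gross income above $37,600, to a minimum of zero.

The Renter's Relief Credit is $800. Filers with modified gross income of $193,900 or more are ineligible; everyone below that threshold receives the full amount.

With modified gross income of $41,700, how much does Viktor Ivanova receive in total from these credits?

Student Loan Interest Credit: $41,700 is at or below the $86,600 threshold, so the full $1,320 applies.
Small Business Credit: 24% of the $4,100 excess over $37,600 is $984; credit = $1,000 − $984 = $16.
Renter's Relief Credit: $41,700 is below the $193,900 cutoff, so the full $800 applies.
Total: $1,320 + $16 + $800 = $2,136.

$2,136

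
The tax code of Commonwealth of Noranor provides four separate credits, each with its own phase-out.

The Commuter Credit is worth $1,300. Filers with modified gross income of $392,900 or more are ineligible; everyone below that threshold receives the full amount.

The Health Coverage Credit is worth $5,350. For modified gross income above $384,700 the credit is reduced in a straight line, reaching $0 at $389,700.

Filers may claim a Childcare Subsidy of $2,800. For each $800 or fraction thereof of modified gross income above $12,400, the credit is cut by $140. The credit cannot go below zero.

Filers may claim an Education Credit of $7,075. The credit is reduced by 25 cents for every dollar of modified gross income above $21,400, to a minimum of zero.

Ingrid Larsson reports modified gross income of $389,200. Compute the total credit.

Commuter Credit: $389,200 is below the $392,900 cutoff, so the full $1,300 applies.
Health Coverage Credit: $389,200 is $4,500 into a $5,000 phase-out range, leaving 500/5,000 of the credit: $5,350 × 500/5,000 = $535.
Childcare Subsidy: income exceeds $12,400 by $376,800 → 471 increments × $140 = $65,940 ≥ base, so the credit is $0.
Education Credit: 25% of the $367,800 excess over $21,400 is $91,950 ≥ base, so the credit is $0.
Total: $1,300 + $535 + $0 + $0 = $1,835.

$1,835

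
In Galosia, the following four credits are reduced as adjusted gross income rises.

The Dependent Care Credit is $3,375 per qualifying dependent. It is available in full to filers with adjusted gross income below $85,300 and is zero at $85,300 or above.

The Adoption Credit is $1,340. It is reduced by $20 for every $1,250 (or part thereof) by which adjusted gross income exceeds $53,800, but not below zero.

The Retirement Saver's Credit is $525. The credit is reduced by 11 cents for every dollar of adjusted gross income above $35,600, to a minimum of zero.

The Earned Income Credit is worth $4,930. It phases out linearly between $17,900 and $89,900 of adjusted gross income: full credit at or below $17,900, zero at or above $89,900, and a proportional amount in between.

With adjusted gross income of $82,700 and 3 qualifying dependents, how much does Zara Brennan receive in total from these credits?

Dependent Care Credit: base = 3 × $3,375 = $10,125. $82,700 is below the $85,300 cutoff, so the full $10,125 applies.
Adoption Credit: income exceeds $53,800 by $28,900, which is 24 full-or-partial $1,250 increments; reduction = 24 × $20 = $480, leaving $860.
Retirement Saver's Credit: 11% of the $47,100 excess over $35,600 is $5,181 ≥ base, so the credit is $0.
Earned Income Credit: $82,700 is $64,800 into a $72,000 phase-out range, leaving 7,200/72,000 of the credit: $4,930 × 7,200/72,000 = $493.
Total: $10,125 + $860 + $0 + $493 = $11,478.

$11,478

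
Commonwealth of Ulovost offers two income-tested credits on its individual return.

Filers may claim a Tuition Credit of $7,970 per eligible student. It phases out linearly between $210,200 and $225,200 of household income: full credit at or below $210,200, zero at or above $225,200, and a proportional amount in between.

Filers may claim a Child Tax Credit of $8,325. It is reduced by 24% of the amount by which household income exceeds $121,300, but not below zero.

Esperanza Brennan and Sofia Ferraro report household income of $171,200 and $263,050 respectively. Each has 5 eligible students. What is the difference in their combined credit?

Esperanza ($171,200): Tuition Credit: base = 5 × $7,970 = $39,850. $171,200 is at or below the $210,200 threshold, so the full $39,850 applies. Child Tax Credit: 24% of the $49,900 excess over $121,300 is $11,976 ≥ base, so the credit is $0. total $39,850 + $0 = $39,850
Sofia ($263,050): Tuition Credit: base = 5 × $7,970 = $39,850. $263,050 is at or above $225,200, so the credit is $0. Child Tax Credit: 24% of the $141,750 excess over $121,300 is $34,020 ≥ base, so the credit is $0. total $0 + $0 = $0
Difference: |$39,850 − $0| = $39,850.

$39,850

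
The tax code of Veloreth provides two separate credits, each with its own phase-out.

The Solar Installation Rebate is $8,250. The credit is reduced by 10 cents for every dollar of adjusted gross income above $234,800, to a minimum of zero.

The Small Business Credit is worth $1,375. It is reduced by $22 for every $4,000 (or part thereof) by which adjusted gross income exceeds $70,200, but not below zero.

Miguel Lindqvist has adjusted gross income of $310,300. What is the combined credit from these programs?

Solar Installation Rebate: 10% of the $75,500 excess over $234,800 is $7,550; credit = $8,250 − $7,550 = $700.
Small Business Credit: income exceeds $70,200 by $240,100, which is 61 full-or-partial $4,000 increments; reduction = 61 × $22 = $1,342, leaving $33.
Total: $700 + $33 = $733.

$733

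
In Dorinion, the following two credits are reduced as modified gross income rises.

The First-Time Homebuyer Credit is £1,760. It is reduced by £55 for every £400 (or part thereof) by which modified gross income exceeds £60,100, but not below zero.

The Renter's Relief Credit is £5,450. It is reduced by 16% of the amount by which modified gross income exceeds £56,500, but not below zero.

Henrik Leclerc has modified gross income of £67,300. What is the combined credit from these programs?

£4,492

First-Time Homebuyer Credit: income exceeds £60,100 by £7,200, which is 18 full-or-partial £400 increments; reduction = 18 × £55 = £990, leaving £770.
Renter's Relief Credit: 16% of the £10,800 excess over £56,500 is £1,728; credit = £5,450 − £1,728 = £3,722.
Total: £770 + £3,722 = £4,492.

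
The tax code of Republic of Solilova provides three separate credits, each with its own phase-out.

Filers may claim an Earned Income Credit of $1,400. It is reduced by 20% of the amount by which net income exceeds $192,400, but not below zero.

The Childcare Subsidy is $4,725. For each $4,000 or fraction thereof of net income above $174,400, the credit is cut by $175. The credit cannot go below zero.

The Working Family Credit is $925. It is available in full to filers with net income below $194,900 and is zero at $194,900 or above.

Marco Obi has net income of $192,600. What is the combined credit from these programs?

Earned Income Credit: 20% of the $200 excess over $192,400 is $40; credit = $1,400 − $40 = $1,360.
Childcare Subsidy: income exceeds $174,400 by $18,200, which is 5 full-or-partial $4,000 increments; reduction = 5 × $175 = $875, leaving $3,850.
Working Family Credit: $192,600 is below the $194,900 cutoff, so the full $925 applies.
Total: $1,360 + $3,850 + $925 = $6,135.

$6,135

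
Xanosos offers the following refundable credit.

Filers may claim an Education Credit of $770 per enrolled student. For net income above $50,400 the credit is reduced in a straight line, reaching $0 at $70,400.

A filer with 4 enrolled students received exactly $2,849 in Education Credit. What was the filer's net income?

$51,900

Full credit = 4 × $770 = $3,080.
$2,849 is 2,849/3,080 of the full $3,080, so 231/3,080 of the $20,000 range has been used: income = $50,400 + $20,000 × 231/3,080 = $51,900.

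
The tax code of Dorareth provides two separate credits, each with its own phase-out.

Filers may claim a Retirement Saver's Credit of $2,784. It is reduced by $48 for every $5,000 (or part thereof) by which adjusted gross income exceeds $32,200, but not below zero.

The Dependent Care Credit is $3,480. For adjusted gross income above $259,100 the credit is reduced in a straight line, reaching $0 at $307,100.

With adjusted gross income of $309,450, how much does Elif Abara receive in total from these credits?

$96

Retirement Saver's Credit: income exceeds $32,200 by $277,250, which is 56 full-or-partial $5,000 increments; reduction = 56 × $48 = $2,688, leaving $96.
Dependent Care Credit: $309,450 is at or above $307,100, so the credit is $0.
Total: $96 + $0 = $96.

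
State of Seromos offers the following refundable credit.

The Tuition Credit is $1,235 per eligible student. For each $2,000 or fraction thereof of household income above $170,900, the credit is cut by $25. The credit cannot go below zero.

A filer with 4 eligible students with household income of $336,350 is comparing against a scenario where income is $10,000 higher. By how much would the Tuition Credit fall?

$125

At $336,350 — base = 4 × $1,235 = $4,940. income exceeds $170,900 by $165,450, which is 83 full-or-partial $2,000 increments; reduction = 83 × $25 = $2,075, leaving $2,865.
At $346,350 — base = 4 × $1,235 = $4,940. income exceeds $170,900 by $175,450, which is 88 full-or-partial $2,000 increments; reduction = 88 × $25 = $2,200, leaving $2,740.
Lost: $2,865 − $2,740 = $125.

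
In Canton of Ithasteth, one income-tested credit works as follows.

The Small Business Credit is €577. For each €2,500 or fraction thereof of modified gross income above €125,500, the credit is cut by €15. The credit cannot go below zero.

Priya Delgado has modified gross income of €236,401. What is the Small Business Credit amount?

Small Business Credit: income exceeds €125,500 by €110,901 → 45 increments × €15 = €675 ≥ base, so the credit is €0.

€0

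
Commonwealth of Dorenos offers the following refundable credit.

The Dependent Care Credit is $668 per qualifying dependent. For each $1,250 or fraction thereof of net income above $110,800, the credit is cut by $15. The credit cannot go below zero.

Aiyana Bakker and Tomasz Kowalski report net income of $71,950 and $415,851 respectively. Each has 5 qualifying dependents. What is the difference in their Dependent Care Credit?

$3,340

Aiyana ($71,950): Dependent Care Credit: base = 5 × $668 = $3,340. $71,950 is at or below the $110,800 threshold, so the full $3,340 applies.
Tomasz ($415,851): Dependent Care Credit: base = 5 × $668 = $3,340. income exceeds $110,800 by $305,051 → 245 increments × $15 = $3,675 ≥ base, so the credit is $0.
Difference: |$3,340 − $0| = $3,340.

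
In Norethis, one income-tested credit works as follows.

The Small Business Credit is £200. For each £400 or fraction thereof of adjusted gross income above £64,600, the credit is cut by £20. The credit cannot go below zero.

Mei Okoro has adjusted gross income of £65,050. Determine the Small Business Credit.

£160

Small Business Credit: income exceeds £64,600 by £450, which is 2 full-or-partial £400 increments; reduction = 2 × £20 = £40, leaving £160.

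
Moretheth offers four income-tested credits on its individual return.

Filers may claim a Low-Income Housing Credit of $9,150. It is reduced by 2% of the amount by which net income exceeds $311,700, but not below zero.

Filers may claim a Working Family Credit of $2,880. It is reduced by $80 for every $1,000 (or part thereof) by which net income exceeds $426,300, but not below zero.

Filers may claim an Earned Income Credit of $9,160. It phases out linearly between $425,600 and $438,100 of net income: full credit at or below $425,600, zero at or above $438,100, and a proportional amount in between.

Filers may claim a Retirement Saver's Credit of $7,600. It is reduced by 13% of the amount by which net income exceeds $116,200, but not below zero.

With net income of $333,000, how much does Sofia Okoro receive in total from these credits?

Low-Income Housing Credit: 2% of the $21,300 excess over $311,700 is $426; credit = $9,150 − $426 = $8,724.
Working Family Credit: $333,000 is at or below the $426,300 threshold, so the full $2,880 applies.
Earned Income Credit: $333,000 is at or below the $425,600 threshold, so the full $9,160 applies.
Retirement Saver's Credit: 13% of the $216,800 excess over $116,200 is $28,184 ≥ base, so the credit is $0.
Total: $8,724 + $2,880 + $9,160 + $0 = $20,764.

$20,764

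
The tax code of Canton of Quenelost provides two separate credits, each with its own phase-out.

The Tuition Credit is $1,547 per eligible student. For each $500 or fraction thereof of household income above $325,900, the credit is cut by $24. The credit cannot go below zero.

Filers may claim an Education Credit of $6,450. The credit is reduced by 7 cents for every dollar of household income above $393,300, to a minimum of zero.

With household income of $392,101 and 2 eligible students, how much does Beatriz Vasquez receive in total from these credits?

$6,450

Tuition Credit: base = 2 × $1,547 = $3,094. income exceeds $325,900 by $66,201 → 133 increments × $24 = $3,192 ≥ base, so the credit is $0.
Education Credit: $392,101 is at or below the $393,300 threshold, so the full $6,450 applies.
Total: $0 + $6,450 = $6,450.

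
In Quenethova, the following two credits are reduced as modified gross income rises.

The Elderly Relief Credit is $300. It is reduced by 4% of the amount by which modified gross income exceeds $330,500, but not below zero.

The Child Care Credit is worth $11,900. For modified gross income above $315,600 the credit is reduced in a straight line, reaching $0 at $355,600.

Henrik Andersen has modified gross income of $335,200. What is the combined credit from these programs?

$6,181

Elderly Relief Credit: 4% of the $4,700 excess over $330,500 is $188; credit = $300 − $188 = $112.
Child Care Credit: $335,200 is $19,600 into a $40,000 phase-out range, leaving 20,400/40,000 of the credit: $11,900 × 20,400/40,000 = $6,069.
Total: $112 + $6,069 = $6,181.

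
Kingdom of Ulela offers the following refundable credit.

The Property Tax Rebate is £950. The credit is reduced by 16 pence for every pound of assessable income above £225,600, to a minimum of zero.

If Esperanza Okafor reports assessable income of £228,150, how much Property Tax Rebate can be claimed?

£542

Property Tax Rebate: 16% of the £2,550 excess over £225,600 is £408; credit = £950 − £408 = £542.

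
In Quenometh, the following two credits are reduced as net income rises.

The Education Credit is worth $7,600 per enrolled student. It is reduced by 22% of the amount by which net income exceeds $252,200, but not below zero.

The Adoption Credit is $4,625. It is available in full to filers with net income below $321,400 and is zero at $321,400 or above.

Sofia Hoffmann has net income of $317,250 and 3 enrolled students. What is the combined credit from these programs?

Education Credit: base = 3 × $7,600 = $22,800. 22% of the $65,050 excess over $252,200 is $14,311; credit = $22,800 − $14,311 = $8,489.
Adoption Credit: $317,250 is below the $321,400 cutoff, so the full $4,625 applies.
Total: $8,489 + $4,625 = $13,114.

$13,114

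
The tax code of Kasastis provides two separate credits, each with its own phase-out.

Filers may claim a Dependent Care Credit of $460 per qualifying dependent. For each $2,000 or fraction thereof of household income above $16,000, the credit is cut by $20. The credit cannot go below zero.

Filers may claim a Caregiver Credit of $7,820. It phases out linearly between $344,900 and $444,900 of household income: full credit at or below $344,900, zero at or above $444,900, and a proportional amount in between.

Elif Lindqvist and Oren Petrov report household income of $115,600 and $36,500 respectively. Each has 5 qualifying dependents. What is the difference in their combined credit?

Elif ($115,600): Dependent Care Credit: base = 5 × $460 = $2,300. income exceeds $16,000 by $99,600, which is 50 full-or-partial $2,000 increments; reduction = 50 × $20 = $1,000, leaving $1,300. Caregiver Credit: $115,600 is at or below the $344,900 threshold, so the full $7,820 applies. total $1,300 + $7,820 = $9,120
Oren ($36,500): Dependent Care Credit: base = 5 × $460 = $2,300. income exceeds $16,000 by $20,500, which is 11 full-or-partial $2,000 increments; reduction = 11 × $20 = $220, leaving $2,080. Caregiver Credit: $36,500 is at or below the $344,900 threshold, so the full $7,820 applies. total $2,080 + $7,820 = $9,900
Difference: |$9,120 − $9,900| = $780.

$780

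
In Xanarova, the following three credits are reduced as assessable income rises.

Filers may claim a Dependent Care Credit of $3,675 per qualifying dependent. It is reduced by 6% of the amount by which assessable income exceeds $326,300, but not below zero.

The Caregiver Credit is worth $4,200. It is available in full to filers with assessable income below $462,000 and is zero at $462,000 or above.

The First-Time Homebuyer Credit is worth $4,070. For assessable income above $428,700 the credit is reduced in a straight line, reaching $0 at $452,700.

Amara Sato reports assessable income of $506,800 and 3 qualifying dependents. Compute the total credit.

$195

Dependent Care Credit: base = 3 × $3,675 = $11,025. 6% of the $180,500 excess over $326,300 is $10,830; credit = $11,025 − $10,830 = $195.
Caregiver Credit: $506,800 meets or exceeds the $462,000 cutoff, so the credit is $0.
First-Time Homebuyer Credit: $506,800 is at or above $452,700, so the credit is $0.
Total: $195 + $0 + $0 = $195.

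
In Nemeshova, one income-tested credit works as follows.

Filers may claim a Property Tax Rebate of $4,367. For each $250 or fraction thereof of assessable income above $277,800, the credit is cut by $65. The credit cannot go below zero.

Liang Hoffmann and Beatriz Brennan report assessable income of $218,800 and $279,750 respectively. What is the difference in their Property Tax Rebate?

$520

Liang ($218,800): Property Tax Rebate: $218,800 is at or below the $277,800 threshold, so the full $4,367 applies.
Beatriz ($279,750): Property Tax Rebate: income exceeds $277,800 by $1,950, which is 8 full-or-partial $250 increments; reduction = 8 × $65 = $520, leaving $3,847.
Difference: |$4,367 − $3,847| = $520.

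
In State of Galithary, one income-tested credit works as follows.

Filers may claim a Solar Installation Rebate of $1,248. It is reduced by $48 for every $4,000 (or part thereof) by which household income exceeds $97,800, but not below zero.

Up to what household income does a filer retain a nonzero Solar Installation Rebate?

$197,800

After 25 increments the reduction is 25 × $48 = $1,200, leaving $48; one more increment wipes it out. Increment 25 ends at excess 25 × $4,000 = $100,000, so the highest qualifying income is $97,800 + $100,000 = $197,800.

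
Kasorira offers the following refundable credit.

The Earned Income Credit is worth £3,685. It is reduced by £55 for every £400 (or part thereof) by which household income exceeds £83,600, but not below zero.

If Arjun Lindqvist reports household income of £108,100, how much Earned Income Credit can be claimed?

Earned Income Credit: income exceeds £83,600 by £24,500, which is 62 full-or-partial £400 increments; reduction = 62 × £55 = £3,410, leaving £275.

£275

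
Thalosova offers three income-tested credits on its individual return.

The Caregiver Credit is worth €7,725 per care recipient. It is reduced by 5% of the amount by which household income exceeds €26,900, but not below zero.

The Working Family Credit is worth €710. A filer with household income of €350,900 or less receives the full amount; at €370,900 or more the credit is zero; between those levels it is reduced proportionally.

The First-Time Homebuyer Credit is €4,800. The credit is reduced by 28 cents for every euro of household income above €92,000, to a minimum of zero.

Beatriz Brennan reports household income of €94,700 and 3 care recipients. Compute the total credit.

€24,539

Caregiver Credit: base = 3 × €7,725 = €23,175. 5% of the €67,800 excess over €26,900 is €3,390; credit = €23,175 − €3,390 = €19,785.
Working Family Credit: €94,700 is at or below the €350,900 threshold, so the full €710 applies.
First-Time Homebuyer Credit: 28% of the €2,700 excess over €92,000 is €756; credit = €4,800 − €756 = €4,044.
Total: €19,785 + €710 + €4,044 = €24,539.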